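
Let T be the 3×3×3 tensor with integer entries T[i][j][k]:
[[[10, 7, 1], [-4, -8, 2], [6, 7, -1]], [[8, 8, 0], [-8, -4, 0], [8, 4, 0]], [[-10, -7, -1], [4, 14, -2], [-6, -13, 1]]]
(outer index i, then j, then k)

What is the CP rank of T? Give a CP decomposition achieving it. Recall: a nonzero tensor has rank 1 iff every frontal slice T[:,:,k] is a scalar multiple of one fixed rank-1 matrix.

rank(T) = 3

Lower bound: in the mode-2 unfolding of T (rows indexed by j, columns by (i,k)) the 3×3 minor on rows j ∈ {0, 1, 2}, columns (i,k) ∈ {(0,0), (0,1), (0,2)} is det [[10, 7, 1], [-4, -8, 2], [6, 7, -1]] = 16 ≠ 0, so that unfolding has rank ≥ 3 and hence rank(T) ≥ 3 (CP rank is at least every unfolding rank, though it can be larger).
Upper bound: T is a sum of 3 rank-1 terms, T = [1, 0, -1] ⊗ [1, 2, -1] ⊗ [2, -1, 1] + [1, 1, -1] ⊗ [1, -1, 1] ⊗ [8, 8, 0] + [1, 2, 2] ⊗ [0, 1, -1] ⊗ [0, 2, 0] (written with every a and b primitive with positive leading entry and the scale carried by c; CP decompositions are not unique, and this one is verified by expanding entrywise), so rank(T) ≤ 3.
These bounds meet, so rank(T) = 3.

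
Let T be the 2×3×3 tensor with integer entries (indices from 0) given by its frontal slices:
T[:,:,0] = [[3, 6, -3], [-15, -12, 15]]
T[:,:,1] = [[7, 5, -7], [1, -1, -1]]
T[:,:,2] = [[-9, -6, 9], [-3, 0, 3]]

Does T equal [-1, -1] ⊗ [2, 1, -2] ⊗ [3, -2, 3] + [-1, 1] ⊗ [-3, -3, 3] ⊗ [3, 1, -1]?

Yes

Reconstruct entrywise from the claimed factors. For example, T[1,2,0] = 15 and Σₗ aₗ[1]bₗ[2]cₗ[0] = (-1)·(-2)·(3) + (1)·(3)·(3) = 15; checking all 18 entries, every one matches. The claim holds.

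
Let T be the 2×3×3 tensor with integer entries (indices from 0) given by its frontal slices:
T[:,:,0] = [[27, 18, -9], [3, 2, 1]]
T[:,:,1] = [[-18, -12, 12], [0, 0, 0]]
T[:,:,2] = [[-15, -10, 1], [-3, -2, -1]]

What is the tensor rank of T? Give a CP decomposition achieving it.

Lower bound: the mode-1 unfolding of T (rows indexed by i, columns by (j,k) = (0,0), (0,1), (0,2), (1,0), (1,1), (1,2), (2,0), (2,1), (2,2)) is [[27, -18, -15, 18, -12, -10, -9, 12, 1], [3, 0, -3, 2, 0, -2, 1, 0, -1]].
There the 2×2 minor on rows i ∈ {0, 1}, columns (j,k) ∈ {(0,0), (0,1)} is det [[27, -18], [3, 0]] = 54 ≠ 0, so this unfolding has rank ≥ 2; CP rank is at least every unfolding rank, so rank(T) ≥ 2. (Flattening ranks never certify an upper bound on CP rank; for that we must actually write T with 2 rank-1 terms.)
Upper bound — finding two terms. Write S_k = T[:,:,k] for the frontal slices: S₀ = [[27, 18, -9], [3, 2, 1]], S₁ = [[-18, -12, 12], [0, 0, 0]], S₂ = [[-15, -10, 1], [-3, -2, -1]].
If T = a₁ ⊗ b₁ ⊗ c₁ + a₂ ⊗ b₂ ⊗ c₂ then each S_k = c₁[k]·a₁b₁ᵀ + c₂[k]·a₂b₂ᵀ. S₀ and S₁ are linearly independent, so a₁b₁ᵀ and a₂b₂ᵀ must span the same plane of matrices: they are the rank-1 matrices of the form x·S₀ + y·S₁.
The 2×2 minor of x·S₀ + y·S₁ on rows {0,1}, columns {0,2} is 54·x² − 54·xy = 54·(x − y)(x), vanishing at (x:y) = (1:1) and (0:1).
M₁ = S₀ + S₁ = [[9, 6, 3], [3, 2, 1]] = [3, 1][3, 2, 1]ᵀ and M₂ = S₁ = [[-18, -12, 12], [0, 0, 0]] = (-6)·[1, 0][3, 2, -2]ᵀ, so take a₁ = [3, 1], b₁ = [3, 2, 1], a₂ = [1, 0], b₂ = [3, 2, -2].
Each slice is an integer combination of E₁ = a₁b₁ᵀ and E₂ = a₂b₂ᵀ: S₀ = E₁ + 6·E₂, S₁ = −6·E₂, S₂ = −E₁ − 2·E₂; reading off coefficients, c₁ = [1, 0, -1] and c₂ = [6, -6, -2].
Hence T = [3, 1] ⊗ [3, 2, 1] ⊗ [1, 0, -1] + [1, 0] ⊗ [3, 2, -2] ⊗ [6, -6, -2], so rank(T) ≤ 2.
These bounds meet, so rank(T) = 2.

rank(T) = 2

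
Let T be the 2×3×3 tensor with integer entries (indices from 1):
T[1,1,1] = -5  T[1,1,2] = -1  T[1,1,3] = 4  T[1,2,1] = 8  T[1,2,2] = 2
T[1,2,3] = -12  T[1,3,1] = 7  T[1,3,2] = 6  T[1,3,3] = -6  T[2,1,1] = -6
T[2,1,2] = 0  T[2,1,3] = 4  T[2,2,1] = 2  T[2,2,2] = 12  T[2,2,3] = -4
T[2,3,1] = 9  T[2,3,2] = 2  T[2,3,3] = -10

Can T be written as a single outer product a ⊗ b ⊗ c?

The mode-3 unfolding of T (rows indexed by k, columns by (i,j) = (1,1), (1,2), (1,3), (2,1), (2,2), (2,3)) is [[-5, 8, 7, -6, 2, 9], [-1, 2, 6, 0, 12, 2], [4, -12, -6, 4, -4, -10]].
There the 3×3 minor on rows k ∈ {1, 2, 3}, columns (i,j) ∈ {(1,1), (1,2), (1,3)} is det [[-5, 8, 7], [-1, 2, 6], [4, -12, -6]] = -128 ≠ 0, so this unfolding has rank ≥ 3; CP rank is at least every unfolding rank, so rank(T) ≥ 3.
In particular rank(T) ≥ 3 > 1, so T is not rank-1.

No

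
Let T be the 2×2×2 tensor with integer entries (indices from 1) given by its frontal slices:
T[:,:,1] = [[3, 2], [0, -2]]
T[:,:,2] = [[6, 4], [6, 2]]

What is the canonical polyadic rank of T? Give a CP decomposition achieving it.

rank(T) = 2

Lower bound: the mode-1 unfolding of T (rows indexed by i, columns by (j,k) = (1,1), (1,2), (2,1), (2,2)) is [[3, 6, 2, 4], [0, 6, -2, 2]].
There the 2×2 minor on rows i ∈ {1, 2}, columns (j,k) ∈ {(1,1), (1,2)} is det [[3, 6], [0, 6]] = 18 ≠ 0, so this unfolding has rank ≥ 2; CP rank is at least every unfolding rank, so rank(T) ≥ 2. (Unfolding ranks only ever bound the CP rank from below — rank(T) can be strictly larger than all of them — so the matching upper bound has to come from an explicit 2-term decomposition.)
Upper bound — finding two terms. Write S_k = T[:,:,k] for the frontal slices: S₁ = [[3, 2], [0, -2]], S₂ = [[6, 4], [6, 2]].
If T = a₁ ⊗ b₁ ⊗ c₁ + a₂ ⊗ b₂ ⊗ c₂ then each S_k = c₁[k]·a₁b₁ᵀ + c₂[k]·a₂b₂ᵀ. S₁ and S₂ are linearly independent, so a₁b₁ᵀ and a₂b₂ᵀ must span the same plane of matrices: they are the rank-1 matrices of the form x·S₁ + y·S₂.
det(x·S₁ + y·S₂) is −6·x² − 18·xy − 12·y² = (-6)·(x + 2·y)(x + y), vanishing at (x:y) = (2:-1) and (1:-1).
M₁ = 2·S₁ − S₂ = [[0, 0], [-6, -6]] = (-6)·[0, 1][1, 1]ᵀ and M₂ = S₁ − S₂ = [[-3, -2], [-6, -4]] = −[1, 2][3, 2]ᵀ, so take a₁ = [0, 1], b₁ = [1, 1], a₂ = [1, 2], b₂ = [3, 2].
Each slice is an integer combination of E₁ = a₁b₁ᵀ and E₂ = a₂b₂ᵀ: S₁ = −6·E₁ + E₂, S₂ = −6·E₁ + 2·E₂; reading off coefficients, c₁ = [-6, -6] and c₂ = [1, 2].
Hence T = [0, 1] ⊗ [1, 1] ⊗ [-6, -6] + [1, 2] ⊗ [3, 2] ⊗ [1, 2], so rank(T) ≤ 2.
These bounds meet, so rank(T) = 2.
Check entry T[1,2,2] = 4: (0)·(1)·(-6) + (1)·(2)·(2) = 4.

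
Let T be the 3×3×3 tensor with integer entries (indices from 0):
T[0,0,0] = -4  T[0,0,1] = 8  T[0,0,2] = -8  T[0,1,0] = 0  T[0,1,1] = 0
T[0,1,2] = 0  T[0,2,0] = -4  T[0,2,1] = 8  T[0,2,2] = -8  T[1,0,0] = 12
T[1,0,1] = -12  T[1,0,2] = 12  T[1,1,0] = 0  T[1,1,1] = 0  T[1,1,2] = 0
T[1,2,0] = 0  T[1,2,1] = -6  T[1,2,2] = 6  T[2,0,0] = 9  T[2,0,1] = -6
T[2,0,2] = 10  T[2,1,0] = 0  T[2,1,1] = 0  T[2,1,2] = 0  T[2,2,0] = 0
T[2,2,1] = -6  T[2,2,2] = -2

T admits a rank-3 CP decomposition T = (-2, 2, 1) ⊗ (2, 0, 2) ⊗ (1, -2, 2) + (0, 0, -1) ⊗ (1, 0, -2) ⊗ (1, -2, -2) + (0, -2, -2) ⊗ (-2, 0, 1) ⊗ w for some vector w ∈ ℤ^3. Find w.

Subtract the known terms from T to get the rank-1 residual R = (0, -2, -2) ⊗ (-2, 0, 1) ⊗ w, so R[i,j,k] = a[i]·b[j]·w[k]. Pick indices with nonzero a[1]·b[0] = (-2)·(-2) = 4. Only the fibre through (1,0,·) is needed: R[1,0,:] = T[1,0,:] − Σₗ aₗ[1]bₗ[0]cₗ = [12, -12, 12] − (2)·(2)·(1, -2, 2) − (0)·(1)·(1, -2, -2) = [8, -4, 4]. Then w[k] = R[1,0,k] / 4 for each k, giving w = [8, -4, 4] / 4 = (2, -1, 1).

w = (2, -1, 1)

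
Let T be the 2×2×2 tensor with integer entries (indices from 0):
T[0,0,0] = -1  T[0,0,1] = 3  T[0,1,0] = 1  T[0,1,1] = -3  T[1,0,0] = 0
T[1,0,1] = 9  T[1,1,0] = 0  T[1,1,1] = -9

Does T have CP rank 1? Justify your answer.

No

The mode-3 unfolding of T (rows indexed by k, columns by (i,j) = (0,0), (0,1), (1,0), (1,1)) is [[-1, 1, 0, 0], [3, -3, 9, -9]].
There the 2×2 minor on rows k ∈ {0, 1}, columns (i,j) ∈ {(0,0), (1,0)} is det [[-1, 0], [3, 9]] = -9 ≠ 0, so this unfolding has rank ≥ 2; CP rank is at least every unfolding rank, so rank(T) ≥ 2.
In particular rank(T) ≥ 2 > 1, so T is not rank-1.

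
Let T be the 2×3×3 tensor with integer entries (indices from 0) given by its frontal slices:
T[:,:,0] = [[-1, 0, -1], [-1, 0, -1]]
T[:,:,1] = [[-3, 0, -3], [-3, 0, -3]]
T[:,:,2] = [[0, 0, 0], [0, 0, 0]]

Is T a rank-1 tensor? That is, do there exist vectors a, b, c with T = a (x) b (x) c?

If T = a (x) b (x) c then every fibre of T is a multiple of the corresponding factor, so read the factors off the fibres through the nonzero entry T[0,0,0] = -1.
The mode-1 fibre T[:,0,0] = [-1, -1] gives a = [1, 1] (primitive direction); the mode-2 fibre T[0,:,0] = [-1, 0, -1] gives b = [1, 0, 1]; then c[k] = T[0,0,k] / (a[0]·b[0]) = [-1, -3, 0] / 1 = [-1, -3, 0].
Expanding [1, 1] (x) [1, 0, 1] (x) [-1, -3, 0] reproduces all 18 entries of T, so T = [1, 1] (x) [1, 0, 1] (x) [-1, -3, 0] and rank(T) ≤ 1.
Equivalently every frontal slice T[:,:,k] is c[k] times the rank-1 matrix [1, 1] (x) [1, 0, 1]. So T has rank 1 (it is nonzero).

Yes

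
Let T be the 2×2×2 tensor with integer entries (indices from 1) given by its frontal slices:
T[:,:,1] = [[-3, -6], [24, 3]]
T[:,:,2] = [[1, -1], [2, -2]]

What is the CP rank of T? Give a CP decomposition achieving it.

rank(T) = 2

Lower bound: in the mode-1 unfolding of T (rows indexed by i, columns by (j,k)) the 2×2 minor on rows i ∈ {1, 2}, columns (j,k) ∈ {(1,1), (1,2)} is det [[-3, 1], [24, 2]] = -30 ≠ 0, so that unfolding has rank ≥ 2 and hence rank(T) ≥ 2 (CP rank is at least every unfolding rank, though it can be larger).
Upper bound: with S_k = T[:,:,k], the two rank-1 terms a₁b₁ᵀ, a₂b₂ᵀ are the rank-1 members of the pencil x·S₁ + y·S₂.
det(x·S₁ + y·S₂) is 135·x² + 45·xy = 45·(3·x + y)(x), vanishing at (x:y) = (1:-3) and (0:1).
M₁ = S₁ − 3·S₂ = [[-6, -3], [18, 9]] = (-3)·[1, -3][2, 1]ᵀ and M₂ = S₂ = [[1, -1], [2, -2]] = [1, 2][1, -1]ᵀ, so take a₁ = [1, -3], b₁ = [2, 1], a₂ = [1, 2], b₂ = [1, -1].
Each slice is an integer combination of E₁ = a₁b₁ᵀ and E₂ = a₂b₂ᵀ: S₁ = −3·E₁ + 3·E₂, S₂ = E₂; reading off coefficients, c₁ = [-3, 0] and c₂ = [3, 1].
Hence T = [1, -3] ∘ [2, 1] ∘ [-3, 0] + [1, 2] ∘ [1, -1] ∘ [3, 1], so rank(T) ≤ 2.
These bounds meet, so rank(T) = 2.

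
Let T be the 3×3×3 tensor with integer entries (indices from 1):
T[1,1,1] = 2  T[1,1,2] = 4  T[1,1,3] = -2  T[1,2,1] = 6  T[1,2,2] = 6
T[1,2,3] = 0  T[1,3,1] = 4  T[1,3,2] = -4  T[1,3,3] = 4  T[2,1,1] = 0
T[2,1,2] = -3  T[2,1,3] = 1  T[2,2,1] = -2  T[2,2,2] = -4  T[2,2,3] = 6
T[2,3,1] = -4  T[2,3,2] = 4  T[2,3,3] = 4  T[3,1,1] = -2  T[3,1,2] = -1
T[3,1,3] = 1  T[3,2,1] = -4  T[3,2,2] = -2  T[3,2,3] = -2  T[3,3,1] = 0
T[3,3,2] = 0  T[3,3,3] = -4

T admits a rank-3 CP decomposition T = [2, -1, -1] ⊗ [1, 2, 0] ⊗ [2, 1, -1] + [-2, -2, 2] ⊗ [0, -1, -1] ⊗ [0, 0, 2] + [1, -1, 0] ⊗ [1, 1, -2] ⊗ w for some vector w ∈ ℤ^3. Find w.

w = [-2, 2, 0]

Subtract the known terms from T to get the rank-1 residual R = [1, -1, 0] ⊗ [1, 1, -2] ⊗ w, so R[i,j,k] = a[i]·b[j]·w[k]. Pick indices with nonzero a[1]·b[1] = (1)·(1) = 1. Only the fibre through (1,1,·) is needed: R[1,1,:] = T[1,1,:] − Σₗ aₗ[1]bₗ[1]cₗ = [2, 4, -2] − (2)·(1)·[2, 1, -1] − (-2)·(0)·[0, 0, 2] = [-2, 2, 0]. Then w[k] = R[1,1,k] / 1 for each k, giving w = [-2, 2, 0] / 1 = [-2, 2, 0].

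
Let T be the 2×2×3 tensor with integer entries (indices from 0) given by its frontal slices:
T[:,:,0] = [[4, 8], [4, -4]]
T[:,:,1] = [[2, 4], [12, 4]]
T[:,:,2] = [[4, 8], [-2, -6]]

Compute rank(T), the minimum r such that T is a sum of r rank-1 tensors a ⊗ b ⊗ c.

3

Lower bound: the mode-3 unfolding of T (rows indexed by k, columns by (i,j) = (0,0), (0,1), (1,0), (1,1)) is [[4, 8, 4, -4], [2, 4, 12, 4], [4, 8, -2, -6]].
There the 3×3 minor on rows k ∈ {0, 1, 2}, columns (i,j) ∈ {(0,0), (1,0), (1,1)} is det [[4, 4, -4], [2, 12, 4], [4, -2, -6]] = 64 ≠ 0, so this unfolding has rank ≥ 3; CP rank is at least every unfolding rank, so rank(T) ≥ 3. (Flattening ranks never certify an upper bound on CP rank; for that we must actually write T with 3 rank-1 terms.)
Upper bound: T is a sum of 3 rank-1 terms, T = [0, 1] ⊗ [1, -1] ⊗ [4, 4, 2] + [0, 1] ⊗ [1, 1] ⊗ [0, 8, -4] + [1, 0] ⊗ [1, 2] ⊗ [4, 2, 4] (one valid choice — decompositions are not unique — normalised so each a, b is primitive with positive first nonzero entry; check it by expanding all entries), so rank(T) ≤ 3.
These bounds meet, so rank(T) = 3.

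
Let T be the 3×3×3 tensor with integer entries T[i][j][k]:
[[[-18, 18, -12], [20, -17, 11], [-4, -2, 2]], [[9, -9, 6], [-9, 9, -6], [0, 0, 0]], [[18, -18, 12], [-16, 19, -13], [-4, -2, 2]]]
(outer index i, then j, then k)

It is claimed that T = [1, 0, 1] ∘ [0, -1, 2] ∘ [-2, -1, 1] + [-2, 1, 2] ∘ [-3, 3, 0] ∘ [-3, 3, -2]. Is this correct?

Reconstruct entrywise from the claimed factors. For example, T[1,1,1] = 9 and Σₗ aₗ[1]bₗ[1]cₗ[1] = (0)·(-1)·(-1) + (1)·(3)·(3) = 9; checking all 27 entries, every one matches. The claim holds.

Yes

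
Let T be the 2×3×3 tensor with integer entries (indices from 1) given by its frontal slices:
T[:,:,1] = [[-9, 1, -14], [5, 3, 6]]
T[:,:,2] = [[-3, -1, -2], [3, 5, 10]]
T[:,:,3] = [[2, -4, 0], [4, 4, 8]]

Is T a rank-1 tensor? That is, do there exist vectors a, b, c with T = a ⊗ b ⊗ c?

The mode-3 unfolding of T (rows indexed by k, columns by (i,j) = (1,1), (1,2), (1,3), (2,1), (2,2), (2,3)) is [[-9, 1, -14, 5, 3, 6], [-3, -1, -2, 3, 5, 10], [2, -4, 0, 4, 4, 8]].
There the 3×3 minor on rows k ∈ {1, 2, 3}, columns (i,j) ∈ {(1,1), (1,2), (1,3)} is det [[-9, 1, -14], [-3, -1, -2], [2, -4, 0]] = -128 ≠ 0, so this unfolding has rank ≥ 3; CP rank is at least every unfolding rank, so rank(T) ≥ 3.
In particular rank(T) ≥ 3 > 1, so T is not rank-1.

No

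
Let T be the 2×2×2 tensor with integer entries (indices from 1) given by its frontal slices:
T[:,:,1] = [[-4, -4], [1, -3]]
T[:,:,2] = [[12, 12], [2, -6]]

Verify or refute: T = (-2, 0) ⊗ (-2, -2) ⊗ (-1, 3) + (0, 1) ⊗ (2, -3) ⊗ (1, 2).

Reconstruct entry (2,1,1) from the claimed factors: Σₗ aₗ[2]bₗ[1]cₗ[1] = (0)·(-2)·(-1) + (1)·(2)·(1) = 2, but T[2,1,1] = 1. The claim is false.

No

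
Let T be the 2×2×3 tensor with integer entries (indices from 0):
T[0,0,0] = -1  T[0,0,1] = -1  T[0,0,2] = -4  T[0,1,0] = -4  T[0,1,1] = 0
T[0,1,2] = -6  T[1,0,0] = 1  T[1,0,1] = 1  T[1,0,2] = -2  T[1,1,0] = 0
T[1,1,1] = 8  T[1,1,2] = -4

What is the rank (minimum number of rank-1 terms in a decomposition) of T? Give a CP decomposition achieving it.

Lower bound: the mode-3 unfolding of T (rows indexed by k, columns by (i,j) = (0,0), (0,1), (1,0), (1,1)) is [[-1, -4, 1, 0], [-1, 0, 1, 8], [-4, -6, -2, -4]].
There the 3×3 minor on rows k ∈ {0, 1, 2}, columns (i,j) ∈ {(0,0), (0,1), (1,0)} is det [[-1, -4, 1], [-1, 0, 1], [-4, -6, -2]] = 24 ≠ 0, so this unfolding has rank ≥ 3; CP rank is at least every unfolding rank, so rank(T) ≥ 3. (This is only a lower bound: in general the CP rank may exceed every unfolding rank, so we still need to exhibit 3 rank-1 terms summing to T.)
Upper bound: T is a sum of 3 rank-1 terms, T = [1, 0] ⊗ [1, 2] ⊗ [-2, -2, -2] + [1, 1] ⊗ [1, 0] ⊗ [1, 1, -2] + [1, 2] ⊗ [0, 1] ⊗ [0, 4, -2] (written with every a and b primitive with positive leading entry and the scale carried by c; CP decompositions are not unique, and this one is verified by expanding entrywise), so rank(T) ≤ 3.
These bounds meet, so rank(T) = 3.
Check entry T[0,0,1] = -1: (1)·(1)·(-2) + (1)·(1)·(1) + (1)·(0)·(4) = -1.

rank(T) = 3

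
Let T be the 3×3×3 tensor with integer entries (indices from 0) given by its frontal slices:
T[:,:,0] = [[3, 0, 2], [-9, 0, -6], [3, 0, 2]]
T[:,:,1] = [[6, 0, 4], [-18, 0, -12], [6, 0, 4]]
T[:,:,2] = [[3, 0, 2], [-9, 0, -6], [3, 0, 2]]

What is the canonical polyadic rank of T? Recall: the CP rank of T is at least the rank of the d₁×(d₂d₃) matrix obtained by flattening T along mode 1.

1

Lower bound: T ≠ 0 (e.g. T[0,0,0] = 3), so rank(T) ≥ 1.
Upper bound: if T = a (x) b (x) c then every fibre of T is a multiple of the corresponding factor, so read the factors off the fibres through the nonzero entry T[0,0,0] = 3.
The mode-1 fibre T[:,0,0] = [3, -9, 3] gives a = [1, -3, 1] (primitive direction); the mode-2 fibre T[0,:,0] = [3, 0, 2] gives b = [3, 0, 2]; then c[k] = T[0,0,k] / (a[0]·b[0]) = [3, 6, 3] / 3 = [1, 2, 1].
Expanding [1, -3, 1] (x) [3, 0, 2] (x) [1, 2, 1] reproduces all 27 entries of T, so T = [1, -3, 1] (x) [3, 0, 2] (x) [1, 2, 1] and rank(T) ≤ 1.
These bounds meet, so rank(T) = 1.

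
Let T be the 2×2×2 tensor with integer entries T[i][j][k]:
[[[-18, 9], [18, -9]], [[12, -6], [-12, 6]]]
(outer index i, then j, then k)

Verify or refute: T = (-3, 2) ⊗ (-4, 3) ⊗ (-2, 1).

No

Reconstruct entry (0,0,0) from the claimed factors: Σₗ aₗ[0]bₗ[0]cₗ[0] = (-3)·(-4)·(-2) = -24, but T[0,0,0] = -18. The claim is false.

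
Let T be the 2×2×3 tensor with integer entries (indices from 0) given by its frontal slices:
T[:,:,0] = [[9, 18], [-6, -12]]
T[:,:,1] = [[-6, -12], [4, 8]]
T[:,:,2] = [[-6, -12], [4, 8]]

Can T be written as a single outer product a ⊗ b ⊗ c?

If T = a ⊗ b ⊗ c then every fibre of T is a multiple of the corresponding factor, so read the factors off the fibres through the nonzero entry T[0,0,0] = 9.
The mode-1 fibre T[:,0,0] = [9, -6] gives a = [3, -2] (primitive direction); the mode-2 fibre T[0,:,0] = [9, 18] gives b = [1, 2]; then c[k] = T[0,0,k] / (a[0]·b[0]) = [9, -6, -6] / 3 = [3, -2, -2].
Expanding [3, -2] ⊗ [1, 2] ⊗ [3, -2, -2] reproduces all 12 entries of T, so T = [3, -2] ⊗ [1, 2] ⊗ [3, -2, -2] and rank(T) ≤ 1.
Equivalently every frontal slice T[:,:,k] is c[k] times the rank-1 matrix [3, -2] ⊗ [1, 2]. So T has rank 1 (it is nonzero).

Yes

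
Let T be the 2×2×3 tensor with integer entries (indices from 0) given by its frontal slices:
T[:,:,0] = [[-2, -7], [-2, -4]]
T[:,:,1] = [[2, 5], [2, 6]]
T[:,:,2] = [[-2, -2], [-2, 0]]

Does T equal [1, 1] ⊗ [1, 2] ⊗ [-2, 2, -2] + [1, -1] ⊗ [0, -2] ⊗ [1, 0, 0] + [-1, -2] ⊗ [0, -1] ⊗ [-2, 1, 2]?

No

Reconstruct entry (0,1,0) from the claimed factors: Σₗ aₗ[0]bₗ[1]cₗ[0] = (1)·(2)·(-2) + (1)·(-2)·(1) + (-1)·(-1)·(-2) = -8, but T[0,1,0] = -7. The claim is false.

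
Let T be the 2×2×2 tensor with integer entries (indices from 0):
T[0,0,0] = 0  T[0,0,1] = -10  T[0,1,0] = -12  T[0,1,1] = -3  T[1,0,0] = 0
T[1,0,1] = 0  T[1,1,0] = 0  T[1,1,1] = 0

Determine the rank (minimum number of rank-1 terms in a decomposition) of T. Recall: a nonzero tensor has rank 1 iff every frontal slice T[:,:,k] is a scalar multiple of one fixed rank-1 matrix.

Lower bound: the mode-3 unfolding of T (rows indexed by k, columns by (i,j) = (0,0), (0,1), (1,0), (1,1)) is [[0, -12, 0, 0], [-10, -3, 0, 0]].
There the 2×2 minor on rows k ∈ {0, 1}, columns (i,j) ∈ {(0,0), (0,1)} is det [[0, -12], [-10, -3]] = -120 ≠ 0, so this unfolding has rank ≥ 2; CP rank is at least every unfolding rank, so rank(T) ≥ 2. (Flattening ranks never certify an upper bound on CP rank; for that we must actually write T with 2 rank-1 terms.)
Upper bound — finding two terms. Every mode-1 slice of T is a multiple of one matrix: T[i,:,:] = a[i]·M with a = [1, 0] and M = [[0, -10], [-12, -3]] (rows indexed by j, columns by k). So it suffices to write M as a sum of two rank-1 matrices.
Splitting M by its rows (j = 0, 1), M = [1, 0][0, -10]ᵀ + [0, 1][-12, -3]ᵀ.
Hence T = [1, 0] ∘ [1, 0] ∘ [0, -10] + [1, 0] ∘ [0, 1] ∘ [-12, -3], so rank(T) ≤ 2.
These bounds meet, so rank(T) = 2.
Check entry T[0,1,0] = -12: (1)·(0)·(0) + (1)·(1)·(-12) = -12.

2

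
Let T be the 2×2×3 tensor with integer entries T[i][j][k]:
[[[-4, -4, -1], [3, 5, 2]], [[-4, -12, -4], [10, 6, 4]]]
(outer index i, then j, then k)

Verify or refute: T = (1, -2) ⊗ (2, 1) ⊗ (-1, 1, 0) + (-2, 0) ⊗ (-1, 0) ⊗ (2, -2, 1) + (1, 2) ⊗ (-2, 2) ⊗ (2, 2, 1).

Reconstruct entry (0,0,0) from the claimed factors: Σₗ aₗ[0]bₗ[0]cₗ[0] = (1)·(2)·(-1) + (-2)·(-1)·(2) + (1)·(-2)·(2) = -2, but T[0,0,0] = -4. The claim is false.

No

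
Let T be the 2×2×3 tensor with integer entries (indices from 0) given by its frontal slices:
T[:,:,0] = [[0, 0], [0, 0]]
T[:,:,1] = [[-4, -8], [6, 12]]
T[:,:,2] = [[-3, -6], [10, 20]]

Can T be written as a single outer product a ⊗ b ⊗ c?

No

The mode-3 unfolding of T (rows indexed by k, columns by (i,j) = (0,0), (0,1), (1,0), (1,1)) is [[0, 0, 0, 0], [-4, -8, 6, 12], [-3, -6, 10, 20]].
There the 2×2 minor on rows k ∈ {1, 2}, columns (i,j) ∈ {(0,0), (1,0)} is det [[-4, 6], [-3, 10]] = -22 ≠ 0, so this unfolding has rank ≥ 2; CP rank is at least every unfolding rank, so rank(T) ≥ 2.
In particular rank(T) ≥ 2 > 1, so T is not rank-1.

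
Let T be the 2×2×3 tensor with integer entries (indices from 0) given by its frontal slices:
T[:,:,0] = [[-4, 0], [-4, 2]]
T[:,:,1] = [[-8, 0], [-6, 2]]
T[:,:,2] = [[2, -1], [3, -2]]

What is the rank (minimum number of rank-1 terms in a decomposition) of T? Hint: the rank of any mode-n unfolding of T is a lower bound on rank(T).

3

Lower bound: the mode-3 unfolding of T (rows indexed by k, columns by (i,j) = (0,0), (0,1), (1,0), (1,1)) is [[-4, 0, -4, 2], [-8, 0, -6, 2], [2, -1, 3, -2]].
There the 3×3 minor on rows k ∈ {0, 1, 2}, columns (i,j) ∈ {(0,0), (0,1), (1,0)} is det [[-4, 0, -4], [-8, 0, -6], [2, -1, 3]] = -8 ≠ 0, so this unfolding has rank ≥ 3; CP rank is at least every unfolding rank, so rank(T) ≥ 3. (Unfolding ranks only ever bound the CP rank from below — rank(T) can be strictly larger than all of them — so the matching upper bound has to come from an explicit 3-term decomposition.)
Upper bound: T is a sum of 3 rank-1 terms, T = [0, 1] ⊗ [1, -1] ⊗ [-2, -2, 1] + [1, 1] ⊗ [2, -1] ⊗ [0, 0, 1] + [2, 1] ⊗ [1, 0] ⊗ [-2, -4, 0] (one valid choice — decompositions are not unique — normalised so each a, b is primitive with positive first nonzero entry; check it by expanding all entries), so rank(T) ≤ 3.
These bounds meet, so rank(T) = 3.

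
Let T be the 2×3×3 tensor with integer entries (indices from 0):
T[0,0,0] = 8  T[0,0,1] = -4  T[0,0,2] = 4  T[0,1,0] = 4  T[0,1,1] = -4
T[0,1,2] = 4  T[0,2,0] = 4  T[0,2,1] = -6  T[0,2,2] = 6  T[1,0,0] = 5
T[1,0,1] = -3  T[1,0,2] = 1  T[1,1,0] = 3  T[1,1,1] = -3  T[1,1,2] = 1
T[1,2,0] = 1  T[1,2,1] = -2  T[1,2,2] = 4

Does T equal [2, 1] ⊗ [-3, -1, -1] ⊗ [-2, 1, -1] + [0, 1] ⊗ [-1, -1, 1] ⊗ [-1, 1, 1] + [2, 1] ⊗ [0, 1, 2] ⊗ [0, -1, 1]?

No

Reconstruct entry (0,0,0) from the claimed factors: Σₗ aₗ[0]bₗ[0]cₗ[0] = (2)·(-3)·(-2) + (0)·(-1)·(-1) + (2)·(0)·(0) = 12, but T[0,0,0] = 8. The claim is false.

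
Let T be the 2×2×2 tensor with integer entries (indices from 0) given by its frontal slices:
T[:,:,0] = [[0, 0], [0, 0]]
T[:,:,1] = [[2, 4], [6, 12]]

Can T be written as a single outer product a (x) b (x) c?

Yes

If T = a (x) b (x) c then every fibre of T is a multiple of the corresponding factor, so read the factors off the fibres through the nonzero entry T[0,0,1] = 2.
The mode-1 fibre T[:,0,1] = [2, 6] gives a = [1, 3] (primitive direction); the mode-2 fibre T[0,:,1] = [2, 4] gives b = [1, 2]; then c[k] = T[0,0,k] / (a[0]·b[0]) = [0, 2] / 1 = [0, 2].
Expanding [1, 3] (x) [1, 2] (x) [0, 2] reproduces all 8 entries of T, so T = [1, 3] (x) [1, 2] (x) [0, 2] and rank(T) ≤ 1.
Equivalently every frontal slice T[:,:,k] is c[k] times the rank-1 matrix [1, 3] (x) [1, 2]. So T has rank 1 (it is nonzero).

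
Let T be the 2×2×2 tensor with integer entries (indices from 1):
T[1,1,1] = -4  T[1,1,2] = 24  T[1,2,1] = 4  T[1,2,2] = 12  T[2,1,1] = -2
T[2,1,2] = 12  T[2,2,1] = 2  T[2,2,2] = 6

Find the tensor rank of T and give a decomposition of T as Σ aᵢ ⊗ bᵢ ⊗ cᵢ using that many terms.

Lower bound: in the mode-3 unfolding of T (rows indexed by k, columns by (i,j)) the 2×2 minor on rows k ∈ {1, 2}, columns (i,j) ∈ {(1,1), (1,2)} is det [[-4, 4], [24, 12]] = -144 ≠ 0, so that unfolding has rank ≥ 2 and hence rank(T) ≥ 2 (CP rank is at least every unfolding rank, though it can be larger).
Upper bound: T[i,:,:] = a[i]·M for every slice, with a = [2, 1] and M = [[-2, 12], [2, 6]] (rows j, columns k).
Splitting M by its rows (j = 1, 2), M = [1, 0][-2, 12]ᵀ + [0, 1][2, 6]ᵀ.
Hence T = [2, 1] ⊗ [1, 0] ⊗ [-2, 12] + [2, 1] ⊗ [0, 1] ⊗ [2, 6], so rank(T) ≤ 2.
These bounds meet, so rank(T) = 2.

rank(T) = 2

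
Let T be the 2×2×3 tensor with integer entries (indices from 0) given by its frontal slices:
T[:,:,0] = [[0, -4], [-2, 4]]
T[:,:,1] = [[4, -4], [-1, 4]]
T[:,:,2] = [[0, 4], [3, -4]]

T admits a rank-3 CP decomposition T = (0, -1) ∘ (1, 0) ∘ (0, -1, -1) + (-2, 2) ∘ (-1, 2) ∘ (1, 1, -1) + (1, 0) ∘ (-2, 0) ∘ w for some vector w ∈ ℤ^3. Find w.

w = (1, -1, -1)

Subtract the known terms from T to get the rank-1 residual R = (1, 0) ∘ (-2, 0) ∘ w, so R[i,j,k] = a[i]·b[j]·w[k]. Pick indices with nonzero a[0]·b[0] = (1)·(-2) = -2. Only the fibre through (0,0,·) is needed: R[0,0,:] = T[0,0,:] − Σₗ aₗ[0]bₗ[0]cₗ = [0, 4, 0] − (0)·(1)·(0, -1, -1) − (-2)·(-1)·(1, 1, -1) = [-2, 2, 2]. Then w[k] = R[0,0,k] / -2 for each k, giving w = [-2, 2, 2] / -2 = (1, -1, -1).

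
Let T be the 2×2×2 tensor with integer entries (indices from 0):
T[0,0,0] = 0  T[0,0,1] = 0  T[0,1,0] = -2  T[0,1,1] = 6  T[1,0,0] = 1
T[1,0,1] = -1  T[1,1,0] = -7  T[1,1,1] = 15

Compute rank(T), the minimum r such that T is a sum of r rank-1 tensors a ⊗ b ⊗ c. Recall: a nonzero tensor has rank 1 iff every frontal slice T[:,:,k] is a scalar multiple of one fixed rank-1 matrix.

Lower bound: the mode-3 unfolding of T (rows indexed by k, columns by (i,j) = (0,0), (0,1), (1,0), (1,1)) is [[0, -2, 1, -7], [0, 6, -1, 15]].
There the 2×2 minor on rows k ∈ {0, 1}, columns (i,j) ∈ {(0,1), (1,0)} is det [[-2, 1], [6, -1]] = -4 ≠ 0, so this unfolding has rank ≥ 2; CP rank is at least every unfolding rank, so rank(T) ≥ 2. (Unfolding ranks only ever bound the CP rank from below — rank(T) can be strictly larger than all of them — so the matching upper bound has to come from an explicit 2-term decomposition.)
Upper bound — finding two terms. Write S_k = T[:,:,k] for the frontal slices: S₀ = [[0, -2], [1, -7]], S₁ = [[0, 6], [-1, 15]].
If T = a₁ ⊗ b₁ ⊗ c₁ + a₂ ⊗ b₂ ⊗ c₂ then each S_k = c₁[k]·a₁b₁ᵀ + c₂[k]·a₂b₂ᵀ. S₀ and S₁ are linearly independent, so a₁b₁ᵀ and a₂b₂ᵀ must span the same plane of matrices: they are the rank-1 matrices of the form x·S₀ + y·S₁.
det(x·S₀ + y·S₁) is 2·x² − 8·xy + 6·y² = 2·(x − 3·y)(x − y), vanishing at (x:y) = (3:1) and (1:1).
M₁ = 3·S₀ + S₁ = [[0, 0], [2, -6]] = 2·[0, 1][1, -3]ᵀ and M₂ = S₀ + S₁ = [[0, 4], [0, 8]] = 4·[1, 2][0, 1]ᵀ, so take a₁ = [0, 1], b₁ = [1, -3], a₂ = [1, 2], b₂ = [0, 1].
Each slice is an integer combination of E₁ = a₁b₁ᵀ and E₂ = a₂b₂ᵀ: S₀ = E₁ − 2·E₂, S₁ = −E₁ + 6·E₂; reading off coefficients, c₁ = [1, -1] and c₂ = [-2, 6].
Hence T = [0, 1] ⊗ [1, -3] ⊗ [1, -1] + [1, 2] ⊗ [0, 1] ⊗ [-2, 6], so rank(T) ≤ 2.
These bounds meet, so rank(T) = 2.

2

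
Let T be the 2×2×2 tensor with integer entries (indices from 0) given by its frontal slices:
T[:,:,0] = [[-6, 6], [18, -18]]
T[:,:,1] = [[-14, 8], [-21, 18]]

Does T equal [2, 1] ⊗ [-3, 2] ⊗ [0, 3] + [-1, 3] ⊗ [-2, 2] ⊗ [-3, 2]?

Reconstruct entrywise from the claimed factors. For example, T[0,0,1] = -14 and Σₗ aₗ[0]bₗ[0]cₗ[1] = (2)·(-3)·(3) + (-1)·(-2)·(2) = -14; checking all 8 entries, every one matches. The claim holds.

Yes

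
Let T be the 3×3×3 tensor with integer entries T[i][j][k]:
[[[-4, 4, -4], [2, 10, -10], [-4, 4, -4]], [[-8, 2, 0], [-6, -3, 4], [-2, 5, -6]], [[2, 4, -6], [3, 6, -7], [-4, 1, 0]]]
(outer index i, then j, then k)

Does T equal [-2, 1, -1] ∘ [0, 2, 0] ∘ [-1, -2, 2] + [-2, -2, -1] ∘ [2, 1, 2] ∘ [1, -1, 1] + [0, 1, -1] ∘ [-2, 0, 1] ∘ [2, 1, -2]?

Reconstruct entry (1,1,0) from the claimed factors: Σₗ aₗ[1]bₗ[1]cₗ[0] = (1)·(2)·(-1) + (-2)·(1)·(1) + (1)·(0)·(2) = -4, but T[1,1,0] = -6. The claim is false.

No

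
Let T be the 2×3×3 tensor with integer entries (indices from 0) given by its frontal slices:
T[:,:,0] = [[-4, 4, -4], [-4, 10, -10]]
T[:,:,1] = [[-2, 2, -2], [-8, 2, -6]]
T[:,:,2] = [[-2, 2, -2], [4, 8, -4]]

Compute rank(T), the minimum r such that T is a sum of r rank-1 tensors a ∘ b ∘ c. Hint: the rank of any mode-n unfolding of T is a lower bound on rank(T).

Lower bound: the mode-2 unfolding of T (rows indexed by j, columns by (i,k) = (0,0), (0,1), (0,2), (1,0), (1,1), (1,2)) is [[-4, -2, -2, -4, -8, 4], [4, 2, 2, 10, 2, 8], [-4, -2, -2, -10, -6, -4]].
There the 3×3 minor on rows j ∈ {0, 1, 2}, columns (i,k) ∈ {(0,0), (1,0), (1,1)} is det [[-4, -4, -8], [4, 10, 2], [-4, -10, -6]] = 96 ≠ 0, so this unfolding has rank ≥ 3; CP rank is at least every unfolding rank, so rank(T) ≥ 3. (Unfolding ranks only ever bound the CP rank from below — rank(T) can be strictly larger than all of them — so the matching upper bound has to come from an explicit 3-term decomposition.)
Upper bound: T is a sum of 3 rank-1 terms, T = [0, 1] ∘ [2, 1, -1] ∘ [2, 0, 2] + [0, 1] ∘ [2, 1, 1] ∘ [0, -2, 2] + [1, 2] ∘ [1, -1, 1] ∘ [-4, -2, -2] (one valid choice — decompositions are not unique — normalised so each a, b is primitive with positive first nonzero entry; check it by expanding all entries), so rank(T) ≤ 3.
These bounds meet, so rank(T) = 3.
Check entry T[0,2,0] = -4: (0)·(-1)·(2) + (0)·(1)·(0) + (1)·(1)·(-4) = -4.

3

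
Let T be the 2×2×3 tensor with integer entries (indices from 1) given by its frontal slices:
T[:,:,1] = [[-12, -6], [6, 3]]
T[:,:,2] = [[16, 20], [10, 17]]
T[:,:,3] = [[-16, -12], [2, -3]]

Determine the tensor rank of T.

Lower bound: the mode-1 unfolding of T (rows indexed by i, columns by (j,k) = (1,1), (1,2), (1,3), (2,1), (2,2), (2,3)) is [[-12, 16, -16, -6, 20, -12], [6, 10, 2, 3, 17, -3]].
There the 2×2 minor on rows i ∈ {1, 2}, columns (j,k) ∈ {(1,1), (1,2)} is det [[-12, 16], [6, 10]] = -216 ≠ 0, so this unfolding has rank ≥ 2; CP rank is at least every unfolding rank, so rank(T) ≥ 2. (This is only a lower bound: in general the CP rank may exceed every unfolding rank, so we still need to exhibit 2 rank-1 terms summing to T.)
Upper bound — finding two terms. Write S_k = T[:,:,k] for the frontal slices: S₁ = [[-12, -6], [6, 3]], S₂ = [[16, 20], [10, 17]], S₃ = [[-16, -12], [2, -3]].
If T = a₁ ⊗ b₁ ⊗ c₁ + a₂ ⊗ b₂ ⊗ c₂ then each S_k = c₁[k]·a₁b₁ᵀ + c₂[k]·a₂b₂ᵀ. S₁ and S₂ are linearly independent, so a₁b₁ᵀ and a₂b₂ᵀ must span the same plane of matrices: they are the rank-1 matrices of the form x·S₁ + y·S₂.
det(x·S₁ + y·S₂) is −216·xy + 72·y² = (-72)·(3·x − y)(y), vanishing at (x:y) = (1:3) and (1:0).
M₁ = S₁ + 3·S₂ = [[36, 54], [36, 54]] = 18·[1, 1][2, 3]ᵀ and M₂ = S₁ = [[-12, -6], [6, 3]] = (-3)·[2, -1][2, 1]ᵀ, so take a₁ = [1, 1], b₁ = [2, 3], a₂ = [2, -1], b₂ = [2, 1].
Each slice is an integer combination of E₁ = a₁b₁ᵀ and E₂ = a₂b₂ᵀ: S₁ = −3·E₂, S₂ = 6·E₁ + E₂, S₃ = −2·E₁ − 3·E₂; reading off coefficients, c₁ = [0, 6, -2] and c₂ = [-3, 1, -3].
Hence T = [1, 1] ⊗ [2, 3] ⊗ [0, 6, -2] + [2, -1] ⊗ [2, 1] ⊗ [-3, 1, -3], so rank(T) ≤ 2.
These bounds meet, so rank(T) = 2.

2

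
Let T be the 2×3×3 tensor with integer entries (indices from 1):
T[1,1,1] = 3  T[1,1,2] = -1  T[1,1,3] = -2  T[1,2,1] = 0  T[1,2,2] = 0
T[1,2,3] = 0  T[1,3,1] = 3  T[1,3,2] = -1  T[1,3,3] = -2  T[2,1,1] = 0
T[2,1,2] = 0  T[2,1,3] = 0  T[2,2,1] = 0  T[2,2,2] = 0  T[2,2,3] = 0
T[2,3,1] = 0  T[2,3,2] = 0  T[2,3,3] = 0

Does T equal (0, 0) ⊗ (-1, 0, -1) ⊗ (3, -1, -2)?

No

Reconstruct entry (1,1,1) from the claimed factors: Σₗ aₗ[1]bₗ[1]cₗ[1] = (0)·(-1)·(3) = 0, but T[1,1,1] = 3. The claim is false.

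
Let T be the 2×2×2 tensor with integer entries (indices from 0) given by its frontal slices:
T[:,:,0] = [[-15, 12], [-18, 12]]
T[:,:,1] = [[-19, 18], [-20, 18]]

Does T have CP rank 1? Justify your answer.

The mode-3 unfolding of T (rows indexed by k, columns by (i,j) = (0,0), (0,1), (1,0), (1,1)) is [[-15, 12, -18, 12], [-19, 18, -20, 18]].
There the 2×2 minor on rows k ∈ {0, 1}, columns (i,j) ∈ {(0,0), (0,1)} is det [[-15, 12], [-19, 18]] = -42 ≠ 0, so this unfolding has rank ≥ 2; CP rank is at least every unfolding rank, so rank(T) ≥ 2.
In particular rank(T) ≥ 2 > 1, so T is not rank-1.

No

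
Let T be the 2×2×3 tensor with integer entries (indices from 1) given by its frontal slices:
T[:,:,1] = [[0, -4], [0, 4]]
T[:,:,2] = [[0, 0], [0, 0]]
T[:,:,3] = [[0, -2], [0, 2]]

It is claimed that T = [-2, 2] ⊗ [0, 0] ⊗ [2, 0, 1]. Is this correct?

No

Reconstruct entry (1,2,1) from the claimed factors: Σₗ aₗ[1]bₗ[2]cₗ[1] = (-2)·(0)·(2) = 0, but T[1,2,1] = -4. The claim is false.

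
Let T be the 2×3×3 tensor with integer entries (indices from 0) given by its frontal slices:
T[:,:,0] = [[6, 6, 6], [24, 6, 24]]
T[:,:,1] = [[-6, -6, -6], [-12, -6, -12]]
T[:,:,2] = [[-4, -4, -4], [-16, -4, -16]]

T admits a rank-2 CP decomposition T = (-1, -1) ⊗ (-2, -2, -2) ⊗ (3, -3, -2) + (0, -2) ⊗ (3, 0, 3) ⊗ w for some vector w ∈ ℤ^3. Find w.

w = (-3, 1, 2)

Subtract the known terms from T to get the rank-1 residual R = (0, -2) ⊗ (3, 0, 3) ⊗ w, so R[i,j,k] = a[i]·b[j]·w[k]. Pick indices with nonzero a[1]·b[0] = (-2)·(3) = -6. Only the fibre through (1,0,·) is needed: R[1,0,:] = T[1,0,:] − Σₗ aₗ[1]bₗ[0]cₗ = [24, -12, -16] − (-1)·(-2)·(3, -3, -2) = [18, -6, -12]. Then w[k] = R[1,0,k] / -6 for each k, giving w = [18, -6, -12] / -6 = (-3, 1, 2).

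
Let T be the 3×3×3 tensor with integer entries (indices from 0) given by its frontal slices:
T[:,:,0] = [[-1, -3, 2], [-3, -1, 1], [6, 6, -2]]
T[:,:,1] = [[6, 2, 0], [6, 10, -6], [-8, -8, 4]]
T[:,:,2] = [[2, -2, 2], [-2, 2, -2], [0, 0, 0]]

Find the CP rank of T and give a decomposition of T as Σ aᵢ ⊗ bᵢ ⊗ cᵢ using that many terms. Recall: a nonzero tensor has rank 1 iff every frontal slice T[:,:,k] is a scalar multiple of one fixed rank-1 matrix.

rank(T) = 3

Lower bound: the mode-1 unfolding of T (rows indexed by i, columns by (j,k) = (0,0), (0,1), (0,2), (1,0), (1,1), (1,2), (2,0), (2,1), (2,2)) is [[-1, 6, 2, -3, 2, -2, 2, 0, 2], [-3, 6, -2, -1, 10, 2, 1, -6, -2], [6, -8, 0, 6, -8, 0, -2, 4, 0]].
There the 3×3 minor on rows i ∈ {0, 1, 2}, columns (j,k) ∈ {(0,0), (0,1), (0,2)} is det [[-1, 6, 2], [-3, 6, -2], [6, -8, 0]] = -80 ≠ 0, so this unfolding has rank ≥ 3; CP rank is at least every unfolding rank, so rank(T) ≥ 3. (Flattening ranks never certify an upper bound on CP rank; for that we must actually write T with 3 rank-1 terms.)
Upper bound: T is a sum of 3 rank-1 terms, T = [0, 1, 1] ⊗ [1, 1, 0] ⊗ [2, 0, 0] + [1, -1, 0] ⊗ [1, -1, 1] ⊗ [1, 2, 2] + [1, 2, -2] ⊗ [2, 2, -1] ⊗ [-1, 2, 0] (one valid choice — decompositions are not unique — normalised so each a, b is primitive with positive first nonzero entry; check it by expanding all entries), so rank(T) ≤ 3.
These bounds meet, so rank(T) = 3.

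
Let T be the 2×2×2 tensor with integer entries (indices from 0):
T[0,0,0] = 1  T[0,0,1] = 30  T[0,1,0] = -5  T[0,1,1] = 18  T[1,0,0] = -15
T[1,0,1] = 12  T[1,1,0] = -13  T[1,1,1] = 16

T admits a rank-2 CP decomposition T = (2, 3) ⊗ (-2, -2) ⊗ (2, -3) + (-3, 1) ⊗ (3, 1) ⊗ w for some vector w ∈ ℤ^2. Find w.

w = (-1, -2)

Subtract the known terms from T to get the rank-1 residual R = (-3, 1) ⊗ (3, 1) ⊗ w, so R[i,j,k] = a[i]·b[j]·w[k]. Pick indices with nonzero a[0]·b[0] = (-3)·(3) = -9. Only the fibre through (0,0,·) is needed: R[0,0,:] = T[0,0,:] − Σₗ aₗ[0]bₗ[0]cₗ = [1, 30] − (2)·(-2)·(2, -3) = [9, 18]. Then w[k] = R[0,0,k] / -9 for each k, giving w = [9, 18] / -9 = (-1, -2).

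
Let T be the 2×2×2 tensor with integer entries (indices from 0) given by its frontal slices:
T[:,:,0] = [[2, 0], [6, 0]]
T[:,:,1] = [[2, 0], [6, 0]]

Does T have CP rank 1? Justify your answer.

Yes

If T = a ⊗ b ⊗ c then every fibre of T is a multiple of the corresponding factor, so read the factors off the fibres through the nonzero entry T[0,0,0] = 2.
The mode-1 fibre T[:,0,0] = [2, 6] gives a = [1, 3] (primitive direction); the mode-2 fibre T[0,:,0] = [2, 0] gives b = [1, 0]; then c[k] = T[0,0,k] / (a[0]·b[0]) = [2, 2] / 1 = [2, 2].
Expanding [1, 3] ⊗ [1, 0] ⊗ [2, 2] reproduces all 8 entries of T, so T = [1, 3] ⊗ [1, 0] ⊗ [2, 2] and rank(T) ≤ 1.
Equivalently every frontal slice T[:,:,k] is c[k] times the rank-1 matrix [1, 3] ⊗ [1, 0]. So T has rank 1 (it is nonzero).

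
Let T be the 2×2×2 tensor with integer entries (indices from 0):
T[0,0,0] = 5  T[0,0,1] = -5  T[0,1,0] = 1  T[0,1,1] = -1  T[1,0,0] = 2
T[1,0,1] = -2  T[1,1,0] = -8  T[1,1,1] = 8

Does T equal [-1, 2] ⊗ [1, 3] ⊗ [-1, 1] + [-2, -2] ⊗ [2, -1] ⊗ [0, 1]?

Reconstruct entry (0,0,0) from the claimed factors: Σₗ aₗ[0]bₗ[0]cₗ[0] = (-1)·(1)·(-1) + (-2)·(2)·(0) = 1, but T[0,0,0] = 5. The claim is false.

No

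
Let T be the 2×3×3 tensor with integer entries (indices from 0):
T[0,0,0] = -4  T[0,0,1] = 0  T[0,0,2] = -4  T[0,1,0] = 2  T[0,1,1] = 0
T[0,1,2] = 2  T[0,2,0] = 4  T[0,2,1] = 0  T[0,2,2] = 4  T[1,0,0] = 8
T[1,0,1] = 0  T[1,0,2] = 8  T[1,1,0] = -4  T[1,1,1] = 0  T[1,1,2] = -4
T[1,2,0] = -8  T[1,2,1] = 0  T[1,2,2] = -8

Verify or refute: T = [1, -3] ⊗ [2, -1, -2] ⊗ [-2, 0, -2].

No

Reconstruct entry (1,0,0) from the claimed factors: Σₗ aₗ[1]bₗ[0]cₗ[0] = (-3)·(2)·(-2) = 12, but T[1,0,0] = 8. The claim is false.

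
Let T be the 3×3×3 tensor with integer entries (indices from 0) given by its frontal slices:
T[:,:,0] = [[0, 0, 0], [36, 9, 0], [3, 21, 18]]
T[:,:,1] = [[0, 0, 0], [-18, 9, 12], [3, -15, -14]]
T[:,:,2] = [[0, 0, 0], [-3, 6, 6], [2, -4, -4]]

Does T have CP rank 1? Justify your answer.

The mode-1 unfolding of T (rows indexed by i, columns by (j,k) = (0,0), (0,1), (0,2), (1,0), (1,1), (1,2), (2,0), (2,1), (2,2)) is [[0, 0, 0, 0, 0, 0, 0, 0, 0], [36, -18, -3, 9, 9, 6, 0, 12, 6], [3, 3, 2, 21, -15, -4, 18, -14, -4]].
There the 2×2 minor on rows i ∈ {1, 2}, columns (j,k) ∈ {(0,0), (0,1)} is det [[36, -18], [3, 3]] = 162 ≠ 0, so this unfolding has rank ≥ 2; CP rank is at least every unfolding rank, so rank(T) ≥ 2.
In particular rank(T) ≥ 2 > 1, so T is not rank-1.

No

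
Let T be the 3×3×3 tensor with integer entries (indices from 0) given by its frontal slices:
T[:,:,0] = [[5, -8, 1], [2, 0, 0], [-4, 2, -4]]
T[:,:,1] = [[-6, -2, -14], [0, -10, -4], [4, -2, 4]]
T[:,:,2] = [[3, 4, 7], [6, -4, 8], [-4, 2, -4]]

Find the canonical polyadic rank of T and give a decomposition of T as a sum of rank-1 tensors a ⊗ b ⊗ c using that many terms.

Lower bound: in the mode-1 unfolding of T (rows indexed by i, columns by (j,k)) the 3×3 minor on rows i ∈ {0, 1, 2}, columns (j,k) ∈ {(0,0), (0,1), (1,0)} is det [[5, -6, -8], [2, 0, 0], [-4, 4, 2]] = -40 ≠ 0, so that unfolding has rank ≥ 3 and hence rank(T) ≥ 3 (CP rank is at least every unfolding rank, though it can be larger).
Upper bound: T is a sum of 3 rank-1 terms, T = [1, -2, 0] ⊗ [1, -2, 1] ⊗ [1, -2, -1] + [1, 1, -1] ⊗ [2, -1, 2] ⊗ [2, -2, 2] + [2, 1, 0] ⊗ [0, 1, 1] ⊗ [-2, -4, 2] (one valid choice — decompositions are not unique — normalised so each a, b is primitive with positive first nonzero entry; check it by expanding all entries), so rank(T) ≤ 3.
These bounds meet, so rank(T) = 3.

rank(T) = 3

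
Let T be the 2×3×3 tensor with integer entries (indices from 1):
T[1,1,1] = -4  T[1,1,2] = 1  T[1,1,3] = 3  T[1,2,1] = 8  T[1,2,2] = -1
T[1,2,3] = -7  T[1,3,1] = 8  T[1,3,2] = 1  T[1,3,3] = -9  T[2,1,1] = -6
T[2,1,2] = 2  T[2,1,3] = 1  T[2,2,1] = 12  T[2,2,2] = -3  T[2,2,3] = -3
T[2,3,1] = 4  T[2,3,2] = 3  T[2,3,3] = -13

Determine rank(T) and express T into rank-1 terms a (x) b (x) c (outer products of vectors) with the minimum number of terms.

rank(T) = 3

Lower bound: the mode-2 unfolding of T (rows indexed by j, columns by (i,k) = (1,1), (1,2), (1,3), (2,1), (2,2), (2,3)) is [[-4, 1, 3, -6, 2, 1], [8, -1, -7, 12, -3, -3], [8, 1, -9, 4, 3, -13]].
There the 3×3 minor on rows j ∈ {1, 2, 3}, columns (i,k) ∈ {(1,1), (1,2), (2,1)} is det [[-4, 1, -6], [8, -1, 12], [8, 1, 4]] = 32 ≠ 0, so this unfolding has rank ≥ 3; CP rank is at least every unfolding rank, so rank(T) ≥ 3. (This is only a lower bound: in general the CP rank may exceed every unfolding rank, so we still need to exhibit 3 rank-1 terms summing to T.)
Upper bound: T is a sum of 3 rank-1 terms, T = (0, 1) (x) (1, -2, 2) (x) (-2, 1, -2) + (1, 1) (x) (1, -2, -2) (x) (-4, 0, 4) + (1, 1) (x) (1, -1, 1) (x) (0, 1, -1) (one valid choice — decompositions are not unique — normalised so each a, b is primitive with positive first nonzero entry; check it by expanding all entries), so rank(T) ≤ 3.
These bounds meet, so rank(T) = 3.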